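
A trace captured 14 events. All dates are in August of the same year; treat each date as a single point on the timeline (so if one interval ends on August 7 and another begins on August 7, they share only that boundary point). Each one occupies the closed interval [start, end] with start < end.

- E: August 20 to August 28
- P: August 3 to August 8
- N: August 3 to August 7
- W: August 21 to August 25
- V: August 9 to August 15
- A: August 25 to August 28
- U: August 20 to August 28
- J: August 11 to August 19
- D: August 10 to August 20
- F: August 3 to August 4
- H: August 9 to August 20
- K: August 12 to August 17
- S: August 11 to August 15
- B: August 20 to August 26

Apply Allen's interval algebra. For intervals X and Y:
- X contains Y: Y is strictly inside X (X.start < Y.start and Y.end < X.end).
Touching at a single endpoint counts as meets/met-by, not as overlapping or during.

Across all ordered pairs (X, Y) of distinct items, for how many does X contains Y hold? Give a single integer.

10

Checking all 182 ordered pairs for relation 'contains'; matching pairs in alphabetical order:
(B, W): B contains W ✓
(D, J): D contains J ✓
(D, K): D contains K ✓
(D, S): D contains S ✓
(E, W): E contains W ✓
(H, J): H contains J ✓
(H, K): H contains K ✓
(H, S): H contains S ✓
(J, K): J contains K ✓
(U, W): U contains W ✓
Count: 10.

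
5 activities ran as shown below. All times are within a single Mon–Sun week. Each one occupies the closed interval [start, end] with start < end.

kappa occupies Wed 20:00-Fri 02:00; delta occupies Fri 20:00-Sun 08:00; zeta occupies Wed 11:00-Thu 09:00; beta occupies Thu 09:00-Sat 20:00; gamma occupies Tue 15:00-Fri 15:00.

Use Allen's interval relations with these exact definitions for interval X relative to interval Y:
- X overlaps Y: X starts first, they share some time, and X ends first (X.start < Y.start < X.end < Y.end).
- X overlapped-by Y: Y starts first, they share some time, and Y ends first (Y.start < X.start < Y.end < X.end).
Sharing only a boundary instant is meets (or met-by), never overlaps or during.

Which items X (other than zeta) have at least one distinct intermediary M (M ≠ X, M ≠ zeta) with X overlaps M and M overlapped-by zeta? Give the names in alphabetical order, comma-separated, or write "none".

Target zeta = [Wed 11:00, Thu 09:00].
Intermediaries M with M overlapped-by zeta: kappa.
Via kappa — items with X overlaps kappa: none.
Union: none.

none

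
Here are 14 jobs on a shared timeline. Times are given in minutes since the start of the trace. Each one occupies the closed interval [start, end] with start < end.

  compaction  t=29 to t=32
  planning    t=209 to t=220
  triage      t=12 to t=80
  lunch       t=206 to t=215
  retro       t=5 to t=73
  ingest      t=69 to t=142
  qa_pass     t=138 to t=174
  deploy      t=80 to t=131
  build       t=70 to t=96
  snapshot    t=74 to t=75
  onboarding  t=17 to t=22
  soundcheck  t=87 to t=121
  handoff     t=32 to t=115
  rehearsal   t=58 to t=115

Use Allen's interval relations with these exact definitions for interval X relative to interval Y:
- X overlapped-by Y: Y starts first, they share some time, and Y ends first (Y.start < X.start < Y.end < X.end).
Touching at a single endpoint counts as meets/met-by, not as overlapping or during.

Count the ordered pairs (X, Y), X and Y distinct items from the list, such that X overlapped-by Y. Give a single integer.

Checking all 182 ordered pairs for relation 'overlapped-by'; matching pairs in alphabetical order:
(build, retro): build overlapped-by retro ✓
(build, triage): build overlapped-by triage ✓
(deploy, build): deploy overlapped-by build ✓
(deploy, handoff): deploy overlapped-by handoff ✓
(deploy, rehearsal): deploy overlapped-by rehearsal ✓
(handoff, retro): handoff overlapped-by retro ✓
(handoff, triage): handoff overlapped-by triage ✓
(ingest, handoff): ingest overlapped-by handoff ✓
(ingest, rehearsal): ingest overlapped-by rehearsal ✓
(ingest, retro): ingest overlapped-by retro ✓
(ingest, triage): ingest overlapped-by triage ✓
(planning, lunch): planning overlapped-by lunch ✓
(qa_pass, ingest): qa_pass overlapped-by ingest ✓
(rehearsal, retro): rehearsal overlapped-by retro ✓
(rehearsal, triage): rehearsal overlapped-by triage ✓
(soundcheck, build): soundcheck overlapped-by build ✓
(soundcheck, handoff): soundcheck overlapped-by handoff ✓
(soundcheck, rehearsal): soundcheck overlapped-by rehearsal ✓
(triage, retro): triage overlapped-by retro ✓
Count: 19.

19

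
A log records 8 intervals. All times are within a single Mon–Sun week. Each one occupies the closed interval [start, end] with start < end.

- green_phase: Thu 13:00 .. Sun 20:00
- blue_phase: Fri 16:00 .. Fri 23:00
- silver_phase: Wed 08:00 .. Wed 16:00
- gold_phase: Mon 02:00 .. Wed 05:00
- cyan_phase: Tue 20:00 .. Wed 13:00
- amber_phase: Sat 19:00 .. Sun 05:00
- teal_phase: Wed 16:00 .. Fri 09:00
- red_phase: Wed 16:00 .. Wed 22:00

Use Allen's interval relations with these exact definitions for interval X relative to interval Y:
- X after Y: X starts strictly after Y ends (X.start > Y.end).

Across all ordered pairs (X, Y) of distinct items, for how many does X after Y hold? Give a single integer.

20

Checking all 56 ordered pairs for relation 'after'; matching pairs in alphabetical order:
(amber_phase, blue_phase): amber_phase after blue_phase ✓
(amber_phase, cyan_phase): amber_phase after cyan_phase ✓
(amber_phase, gold_phase): amber_phase after gold_phase ✓
(amber_phase, red_phase): amber_phase after red_phase ✓
(amber_phase, silver_phase): amber_phase after silver_phase ✓
(amber_phase, teal_phase): amber_phase after teal_phase ✓
(blue_phase, cyan_phase): blue_phase after cyan_phase ✓
(blue_phase, gold_phase): blue_phase after gold_phase ✓
(blue_phase, red_phase): blue_phase after red_phase ✓
(blue_phase, silver_phase): blue_phase after silver_phase ✓
(blue_phase, teal_phase): blue_phase after teal_phase ✓
(green_phase, cyan_phase): green_phase after cyan_phase ✓
(green_phase, gold_phase): green_phase after gold_phase ✓
(green_phase, red_phase): green_phase after red_phase ✓
(green_phase, silver_phase): green_phase after silver_phase ✓
(red_phase, cyan_phase): red_phase after cyan_phase ✓
(red_phase, gold_phase): red_phase after gold_phase ✓
(silver_phase, gold_phase): silver_phase after gold_phase ✓
(teal_phase, cyan_phase): teal_phase after cyan_phase ✓
(teal_phase, gold_phase): teal_phase after gold_phase ✓
Count: 20.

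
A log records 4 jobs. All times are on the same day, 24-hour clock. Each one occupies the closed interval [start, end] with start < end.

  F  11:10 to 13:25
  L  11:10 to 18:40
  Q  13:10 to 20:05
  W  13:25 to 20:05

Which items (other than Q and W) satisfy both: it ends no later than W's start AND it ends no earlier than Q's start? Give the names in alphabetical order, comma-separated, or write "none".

Conditions: its end is no later than W's start (X.end <= 13:25) AND its end is no earlier than Q's start (X.end >= 13:10).
F: end 13:25 <= 13:25? ✓; end 13:25 >= 13:10? ✓ → yes.
L: end 18:40 <= 13:25? ✗; end 18:40 >= 13:10? ✓ → no.
Result: F.

F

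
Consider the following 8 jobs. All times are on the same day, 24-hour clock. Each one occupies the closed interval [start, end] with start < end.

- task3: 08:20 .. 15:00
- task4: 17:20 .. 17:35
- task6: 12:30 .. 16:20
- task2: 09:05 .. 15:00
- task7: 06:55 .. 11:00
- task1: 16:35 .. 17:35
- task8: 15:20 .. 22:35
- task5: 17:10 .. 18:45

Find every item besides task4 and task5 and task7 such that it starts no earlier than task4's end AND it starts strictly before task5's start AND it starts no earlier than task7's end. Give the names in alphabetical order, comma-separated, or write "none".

none

Conditions: its start is no earlier than task4's end (X.start >= 17:35) AND its start is strictly before task5's start (X.start < 17:10) AND its start is no earlier than task7's end (X.start >= 11:00).
task1: start 16:35 >= 17:35? ✗; start 16:35 < 17:10? ✓; start 16:35 >= 11:00? ✓ → no.
task2: start 09:05 >= 17:35? ✗; start 09:05 < 17:10? ✓; start 09:05 >= 11:00? ✗ → no.
task3: start 08:20 >= 17:35? ✗; start 08:20 < 17:10? ✓; start 08:20 >= 11:00? ✗ → no.
task6: start 12:30 >= 17:35? ✗; start 12:30 < 17:10? ✓; start 12:30 >= 11:00? ✓ → no.
task8: start 15:20 >= 17:35? ✗; start 15:20 < 17:10? ✓; start 15:20 >= 11:00? ✓ → no.
Result: none.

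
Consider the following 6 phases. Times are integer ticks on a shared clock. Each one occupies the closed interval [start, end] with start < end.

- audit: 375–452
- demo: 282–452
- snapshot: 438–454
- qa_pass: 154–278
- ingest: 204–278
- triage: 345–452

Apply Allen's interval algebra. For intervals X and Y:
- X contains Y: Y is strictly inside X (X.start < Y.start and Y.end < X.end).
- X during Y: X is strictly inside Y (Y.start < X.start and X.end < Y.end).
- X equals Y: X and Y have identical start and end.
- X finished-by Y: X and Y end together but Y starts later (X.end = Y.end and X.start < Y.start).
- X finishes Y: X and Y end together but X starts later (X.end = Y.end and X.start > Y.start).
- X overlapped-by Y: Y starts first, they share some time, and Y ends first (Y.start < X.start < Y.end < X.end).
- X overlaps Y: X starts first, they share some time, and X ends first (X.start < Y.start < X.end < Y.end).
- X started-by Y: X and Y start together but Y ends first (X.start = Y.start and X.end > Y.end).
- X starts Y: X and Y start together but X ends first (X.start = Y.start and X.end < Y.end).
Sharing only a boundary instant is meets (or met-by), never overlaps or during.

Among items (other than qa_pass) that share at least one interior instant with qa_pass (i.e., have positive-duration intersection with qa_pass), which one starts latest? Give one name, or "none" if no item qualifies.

Target qa_pass = [154, 278].
audit [375, 452] → after → excluded.
demo [282, 452] → after → excluded.
ingest [204, 278] → finishes → candidate.
snapshot [438, 454] → after → excluded.
triage [345, 452] → after → excluded.
Among candidates, latest start is 204 → ingest.

ingest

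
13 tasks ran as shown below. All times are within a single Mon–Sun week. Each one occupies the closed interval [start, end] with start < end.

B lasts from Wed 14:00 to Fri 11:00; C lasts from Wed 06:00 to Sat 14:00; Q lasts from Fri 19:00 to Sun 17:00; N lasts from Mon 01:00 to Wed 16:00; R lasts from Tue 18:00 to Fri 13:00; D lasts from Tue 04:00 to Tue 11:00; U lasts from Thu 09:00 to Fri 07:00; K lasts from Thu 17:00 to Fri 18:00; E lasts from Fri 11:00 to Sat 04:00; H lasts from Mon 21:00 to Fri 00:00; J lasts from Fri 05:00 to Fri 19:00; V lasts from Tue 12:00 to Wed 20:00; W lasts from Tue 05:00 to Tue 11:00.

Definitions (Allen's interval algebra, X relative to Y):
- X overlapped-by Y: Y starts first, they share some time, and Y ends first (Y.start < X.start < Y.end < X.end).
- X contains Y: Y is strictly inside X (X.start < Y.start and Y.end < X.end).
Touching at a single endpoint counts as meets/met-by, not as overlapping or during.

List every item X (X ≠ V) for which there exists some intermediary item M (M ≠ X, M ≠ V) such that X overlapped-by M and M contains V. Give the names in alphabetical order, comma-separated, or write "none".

B, C, K, R, U

Target V = [Tue 12:00, Wed 20:00].
Intermediaries M with M contains V: H.
Via H — items with X overlapped-by H: B, C, K, R, U.
Union: B, C, K, R, U.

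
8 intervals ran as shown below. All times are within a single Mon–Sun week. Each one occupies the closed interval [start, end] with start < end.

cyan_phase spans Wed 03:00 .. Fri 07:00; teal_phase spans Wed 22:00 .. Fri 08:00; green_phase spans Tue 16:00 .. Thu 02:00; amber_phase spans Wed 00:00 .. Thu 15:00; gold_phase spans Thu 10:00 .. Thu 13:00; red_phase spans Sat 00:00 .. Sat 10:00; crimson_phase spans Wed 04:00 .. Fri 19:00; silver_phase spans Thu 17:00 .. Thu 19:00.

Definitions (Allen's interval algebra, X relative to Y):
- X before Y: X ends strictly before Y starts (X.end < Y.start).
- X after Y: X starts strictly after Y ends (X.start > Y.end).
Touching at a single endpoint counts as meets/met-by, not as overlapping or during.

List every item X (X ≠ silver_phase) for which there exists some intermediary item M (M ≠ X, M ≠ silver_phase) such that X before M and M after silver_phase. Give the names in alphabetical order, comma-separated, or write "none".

amber_phase, crimson_phase, cyan_phase, gold_phase, green_phase, teal_phase

Target silver_phase = [Thu 17:00, Thu 19:00].
Intermediaries M with M after silver_phase: red_phase.
Via red_phase — items with X before red_phase: amber_phase, crimson_phase, cyan_phase, gold_phase, green_phase, teal_phase.
Union: amber_phase, crimson_phase, cyan_phase, gold_phase, green_phase, teal_phase.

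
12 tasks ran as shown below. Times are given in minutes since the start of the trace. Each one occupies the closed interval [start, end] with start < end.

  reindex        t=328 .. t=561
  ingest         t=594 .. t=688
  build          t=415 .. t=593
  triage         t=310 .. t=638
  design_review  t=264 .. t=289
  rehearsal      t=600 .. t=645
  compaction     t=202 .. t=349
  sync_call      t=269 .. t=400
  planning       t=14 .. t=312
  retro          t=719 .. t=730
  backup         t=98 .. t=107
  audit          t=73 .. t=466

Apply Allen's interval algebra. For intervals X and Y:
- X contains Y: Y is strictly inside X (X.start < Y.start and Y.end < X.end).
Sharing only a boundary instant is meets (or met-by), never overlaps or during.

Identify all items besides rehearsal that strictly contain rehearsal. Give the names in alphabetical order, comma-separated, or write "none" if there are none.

Target rehearsal = [t=600, t=645].
audit [t=73, t=466] → before → no.
backup [t=98, t=107] → before → no.
build [t=415, t=593] → before → no.
compaction [t=202, t=349] → before → no.
design_review [t=264, t=289] → before → no.
ingest [t=594, t=688] → contains → yes.
planning [t=14, t=312] → before → no.
reindex [t=328, t=561] → before → no.
retro [t=719, t=730] → after → no.
sync_call [t=269, t=400] → before → no.
triage [t=310, t=638] → overlaps → no.
Result: ingest.

ingest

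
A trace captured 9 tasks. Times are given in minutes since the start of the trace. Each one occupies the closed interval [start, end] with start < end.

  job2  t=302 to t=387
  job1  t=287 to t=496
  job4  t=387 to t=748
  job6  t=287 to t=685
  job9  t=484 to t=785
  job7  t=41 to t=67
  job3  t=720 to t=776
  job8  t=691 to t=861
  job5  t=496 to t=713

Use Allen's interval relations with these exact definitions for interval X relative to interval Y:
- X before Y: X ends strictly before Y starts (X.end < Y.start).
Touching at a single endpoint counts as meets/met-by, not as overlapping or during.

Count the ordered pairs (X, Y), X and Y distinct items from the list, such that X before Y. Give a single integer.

Checking all 72 ordered pairs for relation 'before'; matching pairs in alphabetical order:
(job1, job3): job1 before job3 ✓
(job1, job8): job1 before job8 ✓
(job2, job3): job2 before job3 ✓
(job2, job5): job2 before job5 ✓
(job2, job8): job2 before job8 ✓
(job2, job9): job2 before job9 ✓
(job5, job3): job5 before job3 ✓
(job6, job3): job6 before job3 ✓
(job6, job8): job6 before job8 ✓
(job7, job1): job7 before job1 ✓
(job7, job2): job7 before job2 ✓
(job7, job3): job7 before job3 ✓
(job7, job4): job7 before job4 ✓
(job7, job5): job7 before job5 ✓
(job7, job6): job7 before job6 ✓
(job7, job8): job7 before job8 ✓
(job7, job9): job7 before job9 ✓
Count: 17.

17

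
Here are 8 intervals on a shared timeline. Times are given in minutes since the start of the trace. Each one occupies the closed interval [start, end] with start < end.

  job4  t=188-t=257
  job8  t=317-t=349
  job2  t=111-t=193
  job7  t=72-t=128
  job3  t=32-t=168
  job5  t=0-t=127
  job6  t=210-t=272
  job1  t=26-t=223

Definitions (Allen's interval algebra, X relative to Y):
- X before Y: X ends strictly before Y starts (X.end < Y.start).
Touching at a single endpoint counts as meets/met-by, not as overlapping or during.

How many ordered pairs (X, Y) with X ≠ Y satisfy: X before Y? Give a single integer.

Checking all 56 ordered pairs for relation 'before'; matching pairs in alphabetical order:
(job1, job8): job1 before job8 ✓
(job2, job6): job2 before job6 ✓
(job2, job8): job2 before job8 ✓
(job3, job4): job3 before job4 ✓
(job3, job6): job3 before job6 ✓
(job3, job8): job3 before job8 ✓
(job4, job8): job4 before job8 ✓
(job5, job4): job5 before job4 ✓
(job5, job6): job5 before job6 ✓
(job5, job8): job5 before job8 ✓
(job6, job8): job6 before job8 ✓
(job7, job4): job7 before job4 ✓
(job7, job6): job7 before job6 ✓
(job7, job8): job7 before job8 ✓
Count: 14.

14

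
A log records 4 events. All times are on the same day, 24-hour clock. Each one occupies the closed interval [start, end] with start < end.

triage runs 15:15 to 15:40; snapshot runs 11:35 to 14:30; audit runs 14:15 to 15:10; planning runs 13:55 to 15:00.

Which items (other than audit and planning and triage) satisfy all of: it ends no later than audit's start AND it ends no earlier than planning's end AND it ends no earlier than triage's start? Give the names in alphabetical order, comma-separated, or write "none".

none

Conditions: its end is no later than audit's start (X.end <= 14:15) AND its end is no earlier than planning's end (X.end >= 15:00) AND its end is no earlier than triage's start (X.end >= 15:15).
snapshot: end 14:30 <= 14:15? ✗; end 14:30 >= 15:00? ✗; end 14:30 >= 15:15? ✗ → no.
Result: none.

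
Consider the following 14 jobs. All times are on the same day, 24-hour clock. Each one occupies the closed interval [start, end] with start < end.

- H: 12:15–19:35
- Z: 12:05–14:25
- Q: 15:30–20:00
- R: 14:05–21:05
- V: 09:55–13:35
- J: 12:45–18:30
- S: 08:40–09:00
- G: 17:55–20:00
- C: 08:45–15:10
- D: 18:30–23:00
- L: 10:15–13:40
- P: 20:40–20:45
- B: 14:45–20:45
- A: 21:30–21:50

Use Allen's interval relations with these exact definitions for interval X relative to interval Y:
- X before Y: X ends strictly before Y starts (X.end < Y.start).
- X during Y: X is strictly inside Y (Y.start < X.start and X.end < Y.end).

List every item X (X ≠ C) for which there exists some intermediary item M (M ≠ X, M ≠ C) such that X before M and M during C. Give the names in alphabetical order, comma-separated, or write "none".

S

Target C = [08:45, 15:10].
Intermediaries M with M during C: L, V, Z.
Via L — items with X before L: S.
Via V — items with X before V: S.
Via Z — items with X before Z: S.
Union: S.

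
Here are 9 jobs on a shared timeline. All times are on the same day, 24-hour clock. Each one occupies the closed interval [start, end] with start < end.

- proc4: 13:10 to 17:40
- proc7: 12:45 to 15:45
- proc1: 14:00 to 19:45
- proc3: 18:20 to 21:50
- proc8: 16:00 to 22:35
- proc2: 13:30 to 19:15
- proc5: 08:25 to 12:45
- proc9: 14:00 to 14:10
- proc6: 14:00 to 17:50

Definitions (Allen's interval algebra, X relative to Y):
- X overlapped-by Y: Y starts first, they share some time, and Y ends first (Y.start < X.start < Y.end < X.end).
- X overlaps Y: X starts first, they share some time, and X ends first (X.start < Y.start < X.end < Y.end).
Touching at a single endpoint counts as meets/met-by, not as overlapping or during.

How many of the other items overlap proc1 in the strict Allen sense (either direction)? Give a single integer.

Target proc1 = [14:00, 19:45].
proc2 [13:30, 19:15] → overlaps → counts.
proc3 [18:20, 21:50] → overlapped-by → counts.
proc4 [13:10, 17:40] → overlaps → counts.
proc5 [08:25, 12:45] → before → no.
proc6 [14:00, 17:50] → starts → no.
proc7 [12:45, 15:45] → overlaps → counts.
proc8 [16:00, 22:35] → overlapped-by → counts.
proc9 [14:00, 14:10] → starts → no.
Total: 5.

5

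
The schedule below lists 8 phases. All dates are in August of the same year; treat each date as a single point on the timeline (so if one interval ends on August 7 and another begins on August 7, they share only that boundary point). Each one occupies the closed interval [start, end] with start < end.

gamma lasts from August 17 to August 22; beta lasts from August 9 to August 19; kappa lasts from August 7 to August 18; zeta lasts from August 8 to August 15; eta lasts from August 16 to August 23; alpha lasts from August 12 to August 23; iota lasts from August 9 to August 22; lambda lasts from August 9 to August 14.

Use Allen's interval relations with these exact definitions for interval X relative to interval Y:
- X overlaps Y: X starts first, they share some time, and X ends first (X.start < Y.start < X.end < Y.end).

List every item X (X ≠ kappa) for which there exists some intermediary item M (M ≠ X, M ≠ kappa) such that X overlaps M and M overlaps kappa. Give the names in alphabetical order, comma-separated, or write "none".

Target kappa = [August 7, August 18].
Intermediaries M with M overlaps kappa: none.
Union: none.

none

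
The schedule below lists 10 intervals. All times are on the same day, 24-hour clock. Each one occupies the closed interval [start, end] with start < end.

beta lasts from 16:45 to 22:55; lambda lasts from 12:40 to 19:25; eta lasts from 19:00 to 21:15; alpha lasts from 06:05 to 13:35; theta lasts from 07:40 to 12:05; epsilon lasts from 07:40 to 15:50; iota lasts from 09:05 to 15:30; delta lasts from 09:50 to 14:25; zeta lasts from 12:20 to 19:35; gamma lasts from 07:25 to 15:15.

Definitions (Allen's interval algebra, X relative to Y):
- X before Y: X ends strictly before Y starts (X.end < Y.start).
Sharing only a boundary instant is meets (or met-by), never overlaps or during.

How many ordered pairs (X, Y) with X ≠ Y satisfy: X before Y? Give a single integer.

Checking all 90 ordered pairs for relation 'before'; matching pairs in alphabetical order:
(alpha, beta): alpha before beta ✓
(alpha, eta): alpha before eta ✓
(delta, beta): delta before beta ✓
(delta, eta): delta before eta ✓
(epsilon, beta): epsilon before beta ✓
(epsilon, eta): epsilon before eta ✓
(gamma, beta): gamma before beta ✓
(gamma, eta): gamma before eta ✓
(iota, beta): iota before beta ✓
(iota, eta): iota before eta ✓
(theta, beta): theta before beta ✓
(theta, eta): theta before eta ✓
(theta, lambda): theta before lambda ✓
(theta, zeta): theta before zeta ✓
Count: 14.

14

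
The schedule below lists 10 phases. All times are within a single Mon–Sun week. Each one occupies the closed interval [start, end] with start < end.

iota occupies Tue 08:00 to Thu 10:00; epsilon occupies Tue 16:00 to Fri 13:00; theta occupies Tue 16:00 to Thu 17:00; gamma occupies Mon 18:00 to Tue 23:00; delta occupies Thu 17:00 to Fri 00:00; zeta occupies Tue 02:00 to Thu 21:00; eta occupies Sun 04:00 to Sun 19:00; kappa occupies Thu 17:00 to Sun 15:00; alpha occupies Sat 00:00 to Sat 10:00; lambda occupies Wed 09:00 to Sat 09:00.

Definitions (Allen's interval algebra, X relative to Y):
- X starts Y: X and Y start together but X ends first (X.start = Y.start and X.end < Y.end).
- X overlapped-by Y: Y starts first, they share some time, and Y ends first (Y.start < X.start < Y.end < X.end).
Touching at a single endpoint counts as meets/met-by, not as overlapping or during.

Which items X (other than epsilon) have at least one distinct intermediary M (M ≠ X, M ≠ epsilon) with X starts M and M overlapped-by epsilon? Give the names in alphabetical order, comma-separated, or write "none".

delta

Target epsilon = [Tue 16:00, Fri 13:00].
Intermediaries M with M overlapped-by epsilon: kappa, lambda.
Via kappa — items with X starts kappa: delta.
Via lambda — items with X starts lambda: none.
Union: delta.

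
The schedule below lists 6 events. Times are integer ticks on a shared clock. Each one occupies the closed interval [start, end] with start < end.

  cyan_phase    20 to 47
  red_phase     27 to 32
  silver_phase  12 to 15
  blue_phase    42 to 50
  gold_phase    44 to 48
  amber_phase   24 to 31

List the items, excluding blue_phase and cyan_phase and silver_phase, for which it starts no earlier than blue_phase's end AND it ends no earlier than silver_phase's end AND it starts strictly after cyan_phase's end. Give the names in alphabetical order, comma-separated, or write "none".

none

Conditions: its start is no earlier than blue_phase's end (X.start >= 50) AND its end is no earlier than silver_phase's end (X.end >= 15) AND its start is strictly after cyan_phase's end (X.start > 47).
amber_phase: start 24 >= 50? ✗; end 31 >= 15? ✓; start 24 > 47? ✗ → no.
gold_phase: start 44 >= 50? ✗; end 48 >= 15? ✓; start 44 > 47? ✗ → no.
red_phase: start 27 >= 50? ✗; end 32 >= 15? ✓; start 27 > 47? ✗ → no.
Result: none.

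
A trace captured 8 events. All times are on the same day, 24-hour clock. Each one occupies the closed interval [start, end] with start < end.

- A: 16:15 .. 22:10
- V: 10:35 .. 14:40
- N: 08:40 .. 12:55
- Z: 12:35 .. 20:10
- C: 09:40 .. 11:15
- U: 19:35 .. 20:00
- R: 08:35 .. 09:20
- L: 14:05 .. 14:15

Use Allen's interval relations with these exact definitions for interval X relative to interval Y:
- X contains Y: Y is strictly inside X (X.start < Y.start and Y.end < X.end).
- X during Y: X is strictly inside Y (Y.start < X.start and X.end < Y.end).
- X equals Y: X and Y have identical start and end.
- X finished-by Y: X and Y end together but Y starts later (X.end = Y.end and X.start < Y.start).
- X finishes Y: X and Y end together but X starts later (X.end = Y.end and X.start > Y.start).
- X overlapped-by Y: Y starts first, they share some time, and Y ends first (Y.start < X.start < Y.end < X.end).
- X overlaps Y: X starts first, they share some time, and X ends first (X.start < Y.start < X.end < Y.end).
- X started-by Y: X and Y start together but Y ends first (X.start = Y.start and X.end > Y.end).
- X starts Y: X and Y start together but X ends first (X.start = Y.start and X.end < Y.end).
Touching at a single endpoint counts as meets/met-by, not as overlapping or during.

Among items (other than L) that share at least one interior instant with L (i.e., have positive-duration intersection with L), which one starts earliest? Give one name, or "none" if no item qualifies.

Target L = [14:05, 14:15].
A [16:15, 22:10] → after → excluded.
C [09:40, 11:15] → before → excluded.
N [08:40, 12:55] → before → excluded.
R [08:35, 09:20] → before → excluded.
U [19:35, 20:00] → after → excluded.
V [10:35, 14:40] → contains → candidate.
Z [12:35, 20:10] → contains → candidate.
Among candidates, earliest start is 10:35 → V.

V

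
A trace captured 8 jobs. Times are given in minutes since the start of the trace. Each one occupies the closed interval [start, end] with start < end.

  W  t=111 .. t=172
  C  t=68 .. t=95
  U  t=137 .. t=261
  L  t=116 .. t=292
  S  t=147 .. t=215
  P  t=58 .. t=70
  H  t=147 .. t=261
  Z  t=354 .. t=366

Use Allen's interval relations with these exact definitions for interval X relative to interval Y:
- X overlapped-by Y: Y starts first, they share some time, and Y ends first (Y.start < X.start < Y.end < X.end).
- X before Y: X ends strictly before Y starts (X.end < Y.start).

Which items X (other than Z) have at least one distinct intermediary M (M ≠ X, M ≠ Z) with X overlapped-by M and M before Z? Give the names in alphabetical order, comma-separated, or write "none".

Target Z = [t=354, t=366].
Intermediaries M with M before Z: C, H, L, P, S, U, W.
Via C — items with X overlapped-by C: none.
Via H — items with X overlapped-by H: none.
Via L — items with X overlapped-by L: none.
Via P — items with X overlapped-by P: C.
Via S — items with X overlapped-by S: none.
Via U — items with X overlapped-by U: none.
Via W — items with X overlapped-by W: H, L, S, U.
Union: C, H, L, S, U.

C, H, L, S, U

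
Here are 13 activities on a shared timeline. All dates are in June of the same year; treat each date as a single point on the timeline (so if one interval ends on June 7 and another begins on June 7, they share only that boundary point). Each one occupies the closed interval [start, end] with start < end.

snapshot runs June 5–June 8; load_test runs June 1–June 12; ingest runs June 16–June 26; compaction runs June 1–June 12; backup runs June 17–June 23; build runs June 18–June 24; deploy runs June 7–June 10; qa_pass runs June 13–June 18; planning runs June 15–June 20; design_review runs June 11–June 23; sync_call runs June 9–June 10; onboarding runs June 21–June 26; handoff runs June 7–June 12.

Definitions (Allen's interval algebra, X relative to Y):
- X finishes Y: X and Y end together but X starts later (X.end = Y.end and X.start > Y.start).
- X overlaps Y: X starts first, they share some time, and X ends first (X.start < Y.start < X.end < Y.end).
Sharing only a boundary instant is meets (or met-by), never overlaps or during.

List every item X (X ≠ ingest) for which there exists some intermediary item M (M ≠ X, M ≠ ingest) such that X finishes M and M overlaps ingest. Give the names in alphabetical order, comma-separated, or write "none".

backup

Target ingest = [June 16, June 26].
Intermediaries M with M overlaps ingest: design_review, planning, qa_pass.
Via design_review — items with X finishes design_review: backup.
Via planning — items with X finishes planning: none.
Via qa_pass — items with X finishes qa_pass: none.
Union: backup.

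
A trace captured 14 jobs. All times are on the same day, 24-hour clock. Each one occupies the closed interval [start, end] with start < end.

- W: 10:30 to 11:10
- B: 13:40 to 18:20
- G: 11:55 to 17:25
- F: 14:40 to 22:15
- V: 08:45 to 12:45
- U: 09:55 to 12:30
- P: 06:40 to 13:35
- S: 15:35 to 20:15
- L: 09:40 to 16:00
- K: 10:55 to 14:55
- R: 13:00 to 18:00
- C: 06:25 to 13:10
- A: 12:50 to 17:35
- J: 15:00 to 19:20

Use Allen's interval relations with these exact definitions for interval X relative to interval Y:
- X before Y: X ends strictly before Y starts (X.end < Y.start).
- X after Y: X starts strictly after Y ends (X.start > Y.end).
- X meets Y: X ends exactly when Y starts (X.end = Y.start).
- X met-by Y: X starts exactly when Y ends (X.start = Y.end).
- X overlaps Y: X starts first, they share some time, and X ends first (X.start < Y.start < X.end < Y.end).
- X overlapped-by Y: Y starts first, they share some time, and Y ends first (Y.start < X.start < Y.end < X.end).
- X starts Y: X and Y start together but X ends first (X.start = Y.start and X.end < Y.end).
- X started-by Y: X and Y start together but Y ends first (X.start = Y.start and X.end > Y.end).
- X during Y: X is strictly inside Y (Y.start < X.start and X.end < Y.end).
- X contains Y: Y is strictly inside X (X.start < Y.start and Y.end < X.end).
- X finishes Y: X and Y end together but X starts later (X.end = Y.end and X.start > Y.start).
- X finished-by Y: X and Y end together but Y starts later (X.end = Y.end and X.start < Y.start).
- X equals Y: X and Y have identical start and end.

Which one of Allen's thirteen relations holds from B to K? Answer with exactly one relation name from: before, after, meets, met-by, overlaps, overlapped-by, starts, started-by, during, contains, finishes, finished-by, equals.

B = [13:40, 18:20]; K = [10:55, 14:55].
Compare endpoints: B.start > K.start, B.start < K.end, B.end > K.start, B.end > K.end.
That pattern is 'overlapped-by'.

overlapped-by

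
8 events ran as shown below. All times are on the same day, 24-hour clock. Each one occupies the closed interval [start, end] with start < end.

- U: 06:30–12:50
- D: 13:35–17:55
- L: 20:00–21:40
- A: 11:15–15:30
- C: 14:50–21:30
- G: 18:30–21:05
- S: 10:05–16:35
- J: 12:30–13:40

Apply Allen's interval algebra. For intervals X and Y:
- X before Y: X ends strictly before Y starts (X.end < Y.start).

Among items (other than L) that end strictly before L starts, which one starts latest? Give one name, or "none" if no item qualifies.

Target L = [20:00, 21:40].
A [11:15, 15:30] → before → candidate.
C [14:50, 21:30] → overlaps → excluded.
D [13:35, 17:55] → before → candidate.
G [18:30, 21:05] → overlaps → excluded.
J [12:30, 13:40] → before → candidate.
S [10:05, 16:35] → before → candidate.
U [06:30, 12:50] → before → candidate.
Among candidates, latest start is 13:35 → D.

D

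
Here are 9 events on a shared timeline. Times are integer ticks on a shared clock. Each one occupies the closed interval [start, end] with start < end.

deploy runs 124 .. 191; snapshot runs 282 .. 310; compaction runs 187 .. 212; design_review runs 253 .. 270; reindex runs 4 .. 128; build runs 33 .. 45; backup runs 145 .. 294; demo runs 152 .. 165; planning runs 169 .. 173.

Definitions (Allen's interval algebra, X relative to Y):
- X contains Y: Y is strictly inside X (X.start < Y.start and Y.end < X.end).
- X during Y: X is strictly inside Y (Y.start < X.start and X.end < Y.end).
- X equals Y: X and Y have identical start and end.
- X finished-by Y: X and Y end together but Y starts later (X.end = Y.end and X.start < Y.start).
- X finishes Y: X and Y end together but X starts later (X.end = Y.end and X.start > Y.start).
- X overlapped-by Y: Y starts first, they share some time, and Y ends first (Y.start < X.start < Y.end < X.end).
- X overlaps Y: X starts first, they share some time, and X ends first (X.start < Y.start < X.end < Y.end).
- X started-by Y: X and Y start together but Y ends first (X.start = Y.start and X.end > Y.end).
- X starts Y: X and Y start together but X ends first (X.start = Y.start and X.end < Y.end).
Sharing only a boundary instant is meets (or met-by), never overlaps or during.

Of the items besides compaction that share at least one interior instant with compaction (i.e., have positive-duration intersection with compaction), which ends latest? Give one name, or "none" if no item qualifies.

Target compaction = [187, 212].
backup [145, 294] → contains → candidate.
build [33, 45] → before → excluded.
demo [152, 165] → before → excluded.
deploy [124, 191] → overlaps → candidate.
design_review [253, 270] → after → excluded.
planning [169, 173] → before → excluded.
reindex [4, 128] → before → excluded.
snapshot [282, 310] → after → excluded.
Among candidates, latest end is 294 → backup.

backup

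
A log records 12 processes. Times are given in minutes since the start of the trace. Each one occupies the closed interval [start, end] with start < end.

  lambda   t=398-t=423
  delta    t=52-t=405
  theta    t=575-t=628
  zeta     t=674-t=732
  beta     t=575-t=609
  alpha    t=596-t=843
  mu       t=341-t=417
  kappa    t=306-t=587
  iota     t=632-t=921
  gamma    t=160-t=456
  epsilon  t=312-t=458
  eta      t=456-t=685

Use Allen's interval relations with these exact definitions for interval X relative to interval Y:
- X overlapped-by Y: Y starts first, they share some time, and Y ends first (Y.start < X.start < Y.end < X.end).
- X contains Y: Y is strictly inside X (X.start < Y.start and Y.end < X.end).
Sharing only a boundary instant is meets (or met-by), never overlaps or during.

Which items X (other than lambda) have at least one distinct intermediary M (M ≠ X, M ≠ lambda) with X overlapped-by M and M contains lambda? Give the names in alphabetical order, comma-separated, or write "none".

beta, epsilon, eta, kappa, theta

Target lambda = [t=398, t=423].
Intermediaries M with M contains lambda: epsilon, gamma, kappa.
Via epsilon — items with X overlapped-by epsilon: eta.
Via gamma — items with X overlapped-by gamma: epsilon, kappa.
Via kappa — items with X overlapped-by kappa: beta, eta, theta.
Union: beta, epsilon, eta, kappa, theta.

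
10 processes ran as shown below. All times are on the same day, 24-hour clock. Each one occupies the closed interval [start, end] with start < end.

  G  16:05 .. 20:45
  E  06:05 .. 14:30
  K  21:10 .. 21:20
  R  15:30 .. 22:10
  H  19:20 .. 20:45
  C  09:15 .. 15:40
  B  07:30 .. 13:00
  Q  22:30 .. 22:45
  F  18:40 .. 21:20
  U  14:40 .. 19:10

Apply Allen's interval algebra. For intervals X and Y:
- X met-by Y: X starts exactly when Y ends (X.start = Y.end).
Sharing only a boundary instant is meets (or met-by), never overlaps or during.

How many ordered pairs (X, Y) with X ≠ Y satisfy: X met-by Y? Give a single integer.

0

Checking all 90 ordered pairs for relation 'met-by'; matching pairs in alphabetical order:
No pair satisfies it.
Count: 0.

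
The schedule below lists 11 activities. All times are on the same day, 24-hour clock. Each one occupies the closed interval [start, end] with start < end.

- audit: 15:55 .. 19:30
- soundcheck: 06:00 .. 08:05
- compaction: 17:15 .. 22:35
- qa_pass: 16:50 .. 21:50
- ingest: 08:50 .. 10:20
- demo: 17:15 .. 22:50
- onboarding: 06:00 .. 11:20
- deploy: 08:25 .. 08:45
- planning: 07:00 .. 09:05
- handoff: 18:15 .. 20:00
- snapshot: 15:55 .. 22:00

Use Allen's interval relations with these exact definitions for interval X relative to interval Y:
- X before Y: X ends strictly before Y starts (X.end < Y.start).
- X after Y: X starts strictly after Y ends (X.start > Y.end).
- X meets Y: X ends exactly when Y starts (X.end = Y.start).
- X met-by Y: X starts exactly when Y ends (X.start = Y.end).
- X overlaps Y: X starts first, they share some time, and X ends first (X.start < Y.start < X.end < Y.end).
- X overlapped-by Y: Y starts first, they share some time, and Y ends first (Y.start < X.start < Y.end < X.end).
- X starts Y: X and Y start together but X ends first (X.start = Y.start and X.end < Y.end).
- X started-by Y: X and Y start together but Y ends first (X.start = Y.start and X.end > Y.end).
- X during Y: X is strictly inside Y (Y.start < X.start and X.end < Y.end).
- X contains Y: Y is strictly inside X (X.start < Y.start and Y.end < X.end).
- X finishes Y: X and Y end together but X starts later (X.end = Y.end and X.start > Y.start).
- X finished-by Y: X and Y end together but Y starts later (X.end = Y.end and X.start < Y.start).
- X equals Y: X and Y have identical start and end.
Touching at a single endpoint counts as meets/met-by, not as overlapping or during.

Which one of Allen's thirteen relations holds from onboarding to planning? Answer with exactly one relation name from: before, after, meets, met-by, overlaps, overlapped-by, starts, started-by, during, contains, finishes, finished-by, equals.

contains

onboarding = [06:00, 11:20]; planning = [07:00, 09:05].
Compare endpoints: onboarding.start < planning.start, onboarding.start < planning.end, onboarding.end > planning.start, onboarding.end > planning.end.
That pattern is 'contains'.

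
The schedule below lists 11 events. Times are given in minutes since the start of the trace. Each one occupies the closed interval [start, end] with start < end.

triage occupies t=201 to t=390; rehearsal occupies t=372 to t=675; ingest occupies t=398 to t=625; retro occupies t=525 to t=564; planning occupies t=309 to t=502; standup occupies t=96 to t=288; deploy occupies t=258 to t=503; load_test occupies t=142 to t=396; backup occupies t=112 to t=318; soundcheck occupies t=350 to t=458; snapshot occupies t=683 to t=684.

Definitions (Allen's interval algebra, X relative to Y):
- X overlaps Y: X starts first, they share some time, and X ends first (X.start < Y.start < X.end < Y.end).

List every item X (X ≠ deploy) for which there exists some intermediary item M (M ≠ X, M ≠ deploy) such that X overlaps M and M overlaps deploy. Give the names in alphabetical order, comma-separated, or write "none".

Target deploy = [t=258, t=503].
Intermediaries M with M overlaps deploy: backup, load_test, standup, triage.
Via backup — items with X overlaps backup: standup.
Via load_test — items with X overlaps load_test: backup, standup.
Via standup — items with X overlaps standup: none.
Via triage — items with X overlaps triage: backup, standup.
Union: backup, standup.

backup, standup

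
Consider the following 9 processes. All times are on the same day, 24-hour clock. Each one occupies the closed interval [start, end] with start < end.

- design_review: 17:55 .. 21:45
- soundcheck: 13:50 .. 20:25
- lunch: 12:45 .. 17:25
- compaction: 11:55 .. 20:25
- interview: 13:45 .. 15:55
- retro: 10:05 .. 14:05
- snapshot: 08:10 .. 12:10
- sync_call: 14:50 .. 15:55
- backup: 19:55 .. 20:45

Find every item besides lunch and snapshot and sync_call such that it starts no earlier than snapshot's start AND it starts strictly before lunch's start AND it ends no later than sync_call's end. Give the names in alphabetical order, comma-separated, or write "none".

retro

Conditions: its start is no earlier than snapshot's start (X.start >= 08:10) AND its start is strictly before lunch's start (X.start < 12:45) AND its end is no later than sync_call's end (X.end <= 15:55).
backup: start 19:55 >= 08:10? ✓; start 19:55 < 12:45? ✗; end 20:45 <= 15:55? ✗ → no.
compaction: start 11:55 >= 08:10? ✓; start 11:55 < 12:45? ✓; end 20:25 <= 15:55? ✗ → no.
design_review: start 17:55 >= 08:10? ✓; start 17:55 < 12:45? ✗; end 21:45 <= 15:55? ✗ → no.
interview: start 13:45 >= 08:10? ✓; start 13:45 < 12:45? ✗; end 15:55 <= 15:55? ✓ → no.
retro: start 10:05 >= 08:10? ✓; start 10:05 < 12:45? ✓; end 14:05 <= 15:55? ✓ → yes.
soundcheck: start 13:50 >= 08:10? ✓; start 13:50 < 12:45? ✗; end 20:25 <= 15:55? ✗ → no.
Result: retro.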